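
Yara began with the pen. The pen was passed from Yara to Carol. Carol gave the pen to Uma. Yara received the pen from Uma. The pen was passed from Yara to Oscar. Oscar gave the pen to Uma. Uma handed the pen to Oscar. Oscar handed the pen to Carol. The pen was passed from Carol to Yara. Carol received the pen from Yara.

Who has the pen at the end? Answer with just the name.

Answer: Carol

Derivation:
Tracking the pen through each event:
Start: Yara has the pen.
After event 1: Carol has the pen.
After event 2: Uma has the pen.
After event 3: Yara has the pen.
After event 4: Oscar has the pen.
After event 5: Uma has the pen.
After event 6: Oscar has the pen.
After event 7: Carol has the pen.
After event 8: Yara has the pen.
After event 9: Carol has the pen.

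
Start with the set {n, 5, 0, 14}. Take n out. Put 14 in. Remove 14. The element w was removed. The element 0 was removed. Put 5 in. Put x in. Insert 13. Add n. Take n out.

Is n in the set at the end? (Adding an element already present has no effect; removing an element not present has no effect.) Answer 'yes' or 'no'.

Tracking the set through each operation:
Start: {0, 14, 5, n}
Event 1 (remove n): removed. Set: {0, 14, 5}
Event 2 (add 14): already present, no change. Set: {0, 14, 5}
Event 3 (remove 14): removed. Set: {0, 5}
Event 4 (remove w): not present, no change. Set: {0, 5}
Event 5 (remove 0): removed. Set: {5}
Event 6 (add 5): already present, no change. Set: {5}
Event 7 (add x): added. Set: {5, x}
Event 8 (add 13): added. Set: {13, 5, x}
Event 9 (add n): added. Set: {13, 5, n, x}
Event 10 (remove n): removed. Set: {13, 5, x}

Final set: {13, 5, x} (size 3)
n is NOT in the final set.

Answer: no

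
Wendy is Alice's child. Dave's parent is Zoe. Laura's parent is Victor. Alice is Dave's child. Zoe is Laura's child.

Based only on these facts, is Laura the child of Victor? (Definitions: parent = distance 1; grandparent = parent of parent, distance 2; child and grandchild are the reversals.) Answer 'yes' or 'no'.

Reconstructing the parent chain from the given facts:
  Victor -> Laura -> Zoe -> Dave -> Alice -> Wendy
(each arrow means 'parent of the next')
Positions in the chain (0 = top):
  position of Victor: 0
  position of Laura: 1
  position of Zoe: 2
  position of Dave: 3
  position of Alice: 4
  position of Wendy: 5

Laura is at position 1, Victor is at position 0; signed distance (j - i) = -1.
'child' requires j - i = -1. Actual distance is -1, so the relation HOLDS.

Answer: yes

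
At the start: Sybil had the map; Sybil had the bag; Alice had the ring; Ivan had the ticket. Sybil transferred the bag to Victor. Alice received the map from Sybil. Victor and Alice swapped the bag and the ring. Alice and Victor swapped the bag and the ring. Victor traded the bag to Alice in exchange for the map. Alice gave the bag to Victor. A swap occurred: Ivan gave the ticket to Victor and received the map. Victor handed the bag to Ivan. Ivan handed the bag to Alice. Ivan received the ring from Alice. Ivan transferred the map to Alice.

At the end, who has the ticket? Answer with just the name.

Answer: Victor

Derivation:
Tracking all object holders:
Start: map:Sybil, bag:Sybil, ring:Alice, ticket:Ivan
Event 1 (give bag: Sybil -> Victor). State: map:Sybil, bag:Victor, ring:Alice, ticket:Ivan
Event 2 (give map: Sybil -> Alice). State: map:Alice, bag:Victor, ring:Alice, ticket:Ivan
Event 3 (swap bag<->ring: now bag:Alice, ring:Victor). State: map:Alice, bag:Alice, ring:Victor, ticket:Ivan
Event 4 (swap bag<->ring: now bag:Victor, ring:Alice). State: map:Alice, bag:Victor, ring:Alice, ticket:Ivan
Event 5 (swap bag<->map: now bag:Alice, map:Victor). State: map:Victor, bag:Alice, ring:Alice, ticket:Ivan
Event 6 (give bag: Alice -> Victor). State: map:Victor, bag:Victor, ring:Alice, ticket:Ivan
Event 7 (swap ticket<->map: now ticket:Victor, map:Ivan). State: map:Ivan, bag:Victor, ring:Alice, ticket:Victor
Event 8 (give bag: Victor -> Ivan). State: map:Ivan, bag:Ivan, ring:Alice, ticket:Victor
Event 9 (give bag: Ivan -> Alice). State: map:Ivan, bag:Alice, ring:Alice, ticket:Victor
Event 10 (give ring: Alice -> Ivan). State: map:Ivan, bag:Alice, ring:Ivan, ticket:Victor
Event 11 (give map: Ivan -> Alice). State: map:Alice, bag:Alice, ring:Ivan, ticket:Victor

Final state: map:Alice, bag:Alice, ring:Ivan, ticket:Victor
The ticket is held by Victor.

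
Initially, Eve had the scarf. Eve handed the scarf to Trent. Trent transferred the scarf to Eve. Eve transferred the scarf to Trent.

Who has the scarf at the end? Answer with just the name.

Answer: Trent

Derivation:
Tracking the scarf through each event:
Start: Eve has the scarf.
After event 1: Trent has the scarf.
After event 2: Eve has the scarf.
After event 3: Trent has the scarf.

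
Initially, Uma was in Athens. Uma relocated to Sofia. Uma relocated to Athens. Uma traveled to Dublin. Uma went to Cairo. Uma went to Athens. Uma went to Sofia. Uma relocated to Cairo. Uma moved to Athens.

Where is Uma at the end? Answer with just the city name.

Tracking Uma's location:
Start: Uma is in Athens.
After move 1: Athens -> Sofia. Uma is in Sofia.
After move 2: Sofia -> Athens. Uma is in Athens.
After move 3: Athens -> Dublin. Uma is in Dublin.
After move 4: Dublin -> Cairo. Uma is in Cairo.
After move 5: Cairo -> Athens. Uma is in Athens.
After move 6: Athens -> Sofia. Uma is in Sofia.
After move 7: Sofia -> Cairo. Uma is in Cairo.
After move 8: Cairo -> Athens. Uma is in Athens.

Answer: Athens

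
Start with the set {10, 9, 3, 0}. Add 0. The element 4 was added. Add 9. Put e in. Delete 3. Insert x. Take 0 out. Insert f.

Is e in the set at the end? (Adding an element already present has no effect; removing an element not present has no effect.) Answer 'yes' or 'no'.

Tracking the set through each operation:
Start: {0, 10, 3, 9}
Event 1 (add 0): already present, no change. Set: {0, 10, 3, 9}
Event 2 (add 4): added. Set: {0, 10, 3, 4, 9}
Event 3 (add 9): already present, no change. Set: {0, 10, 3, 4, 9}
Event 4 (add e): added. Set: {0, 10, 3, 4, 9, e}
Event 5 (remove 3): removed. Set: {0, 10, 4, 9, e}
Event 6 (add x): added. Set: {0, 10, 4, 9, e, x}
Event 7 (remove 0): removed. Set: {10, 4, 9, e, x}
Event 8 (add f): added. Set: {10, 4, 9, e, f, x}

Final set: {10, 4, 9, e, f, x} (size 6)
e is in the final set.

Answer: yes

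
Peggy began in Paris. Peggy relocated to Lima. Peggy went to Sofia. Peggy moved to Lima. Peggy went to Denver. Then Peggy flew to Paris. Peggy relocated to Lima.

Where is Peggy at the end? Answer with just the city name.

Answer: Lima

Derivation:
Tracking Peggy's location:
Start: Peggy is in Paris.
After move 1: Paris -> Lima. Peggy is in Lima.
After move 2: Lima -> Sofia. Peggy is in Sofia.
After move 3: Sofia -> Lima. Peggy is in Lima.
After move 4: Lima -> Denver. Peggy is in Denver.
After move 5: Denver -> Paris. Peggy is in Paris.
After move 6: Paris -> Lima. Peggy is in Lima.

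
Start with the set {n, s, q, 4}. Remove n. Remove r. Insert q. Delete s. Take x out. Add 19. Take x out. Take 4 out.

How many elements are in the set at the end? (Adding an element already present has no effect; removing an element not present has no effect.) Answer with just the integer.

Answer: 2

Derivation:
Tracking the set through each operation:
Start: {4, n, q, s}
Event 1 (remove n): removed. Set: {4, q, s}
Event 2 (remove r): not present, no change. Set: {4, q, s}
Event 3 (add q): already present, no change. Set: {4, q, s}
Event 4 (remove s): removed. Set: {4, q}
Event 5 (remove x): not present, no change. Set: {4, q}
Event 6 (add 19): added. Set: {19, 4, q}
Event 7 (remove x): not present, no change. Set: {19, 4, q}
Event 8 (remove 4): removed. Set: {19, q}

Final set: {19, q} (size 2)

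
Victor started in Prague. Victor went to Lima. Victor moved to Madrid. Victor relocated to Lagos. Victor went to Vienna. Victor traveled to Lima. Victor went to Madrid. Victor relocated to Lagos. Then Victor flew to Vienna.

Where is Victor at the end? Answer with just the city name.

Tracking Victor's location:
Start: Victor is in Prague.
After move 1: Prague -> Lima. Victor is in Lima.
After move 2: Lima -> Madrid. Victor is in Madrid.
After move 3: Madrid -> Lagos. Victor is in Lagos.
After move 4: Lagos -> Vienna. Victor is in Vienna.
After move 5: Vienna -> Lima. Victor is in Lima.
After move 6: Lima -> Madrid. Victor is in Madrid.
After move 7: Madrid -> Lagos. Victor is in Lagos.
After move 8: Lagos -> Vienna. Victor is in Vienna.

Answer: Vienna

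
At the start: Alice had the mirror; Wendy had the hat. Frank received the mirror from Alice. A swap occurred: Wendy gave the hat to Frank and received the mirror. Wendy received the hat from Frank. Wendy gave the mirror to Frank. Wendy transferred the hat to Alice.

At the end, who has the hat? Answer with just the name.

Answer: Alice

Derivation:
Tracking all object holders:
Start: mirror:Alice, hat:Wendy
Event 1 (give mirror: Alice -> Frank). State: mirror:Frank, hat:Wendy
Event 2 (swap hat<->mirror: now hat:Frank, mirror:Wendy). State: mirror:Wendy, hat:Frank
Event 3 (give hat: Frank -> Wendy). State: mirror:Wendy, hat:Wendy
Event 4 (give mirror: Wendy -> Frank). State: mirror:Frank, hat:Wendy
Event 5 (give hat: Wendy -> Alice). State: mirror:Frank, hat:Alice

Final state: mirror:Frank, hat:Alice
The hat is held by Alice.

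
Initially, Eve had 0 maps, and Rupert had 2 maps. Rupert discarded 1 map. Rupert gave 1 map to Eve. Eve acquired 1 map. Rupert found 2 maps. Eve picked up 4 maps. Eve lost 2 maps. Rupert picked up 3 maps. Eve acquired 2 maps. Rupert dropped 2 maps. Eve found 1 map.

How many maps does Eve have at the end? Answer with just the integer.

Tracking counts step by step:
Start: Eve=0, Rupert=2
Event 1 (Rupert -1): Rupert: 2 -> 1. State: Eve=0, Rupert=1
Event 2 (Rupert -> Eve, 1): Rupert: 1 -> 0, Eve: 0 -> 1. State: Eve=1, Rupert=0
Event 3 (Eve +1): Eve: 1 -> 2. State: Eve=2, Rupert=0
Event 4 (Rupert +2): Rupert: 0 -> 2. State: Eve=2, Rupert=2
Event 5 (Eve +4): Eve: 2 -> 6. State: Eve=6, Rupert=2
Event 6 (Eve -2): Eve: 6 -> 4. State: Eve=4, Rupert=2
Event 7 (Rupert +3): Rupert: 2 -> 5. State: Eve=4, Rupert=5
Event 8 (Eve +2): Eve: 4 -> 6. State: Eve=6, Rupert=5
Event 9 (Rupert -2): Rupert: 5 -> 3. State: Eve=6, Rupert=3
Event 10 (Eve +1): Eve: 6 -> 7. State: Eve=7, Rupert=3

Eve's final count: 7

Answer: 7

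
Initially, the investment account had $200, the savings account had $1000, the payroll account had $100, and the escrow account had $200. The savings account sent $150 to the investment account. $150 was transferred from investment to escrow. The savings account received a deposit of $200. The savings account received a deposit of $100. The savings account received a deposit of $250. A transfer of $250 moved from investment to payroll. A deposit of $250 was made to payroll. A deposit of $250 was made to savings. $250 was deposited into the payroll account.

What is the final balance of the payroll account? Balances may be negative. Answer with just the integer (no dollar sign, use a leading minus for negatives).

Tracking account balances step by step:
Start: investment=200, savings=1000, payroll=100, escrow=200
Event 1 (transfer 150 savings -> investment): savings: 1000 - 150 = 850, investment: 200 + 150 = 350. Balances: investment=350, savings=850, payroll=100, escrow=200
Event 2 (transfer 150 investment -> escrow): investment: 350 - 150 = 200, escrow: 200 + 150 = 350. Balances: investment=200, savings=850, payroll=100, escrow=350
Event 3 (deposit 200 to savings): savings: 850 + 200 = 1050. Balances: investment=200, savings=1050, payroll=100, escrow=350
Event 4 (deposit 100 to savings): savings: 1050 + 100 = 1150. Balances: investment=200, savings=1150, payroll=100, escrow=350
Event 5 (deposit 250 to savings): savings: 1150 + 250 = 1400. Balances: investment=200, savings=1400, payroll=100, escrow=350
Event 6 (transfer 250 investment -> payroll): investment: 200 - 250 = -50, payroll: 100 + 250 = 350. Balances: investment=-50, savings=1400, payroll=350, escrow=350
Event 7 (deposit 250 to payroll): payroll: 350 + 250 = 600. Balances: investment=-50, savings=1400, payroll=600, escrow=350
Event 8 (deposit 250 to savings): savings: 1400 + 250 = 1650. Balances: investment=-50, savings=1650, payroll=600, escrow=350
Event 9 (deposit 250 to payroll): payroll: 600 + 250 = 850. Balances: investment=-50, savings=1650, payroll=850, escrow=350

Final balance of payroll: 850

Answer: 850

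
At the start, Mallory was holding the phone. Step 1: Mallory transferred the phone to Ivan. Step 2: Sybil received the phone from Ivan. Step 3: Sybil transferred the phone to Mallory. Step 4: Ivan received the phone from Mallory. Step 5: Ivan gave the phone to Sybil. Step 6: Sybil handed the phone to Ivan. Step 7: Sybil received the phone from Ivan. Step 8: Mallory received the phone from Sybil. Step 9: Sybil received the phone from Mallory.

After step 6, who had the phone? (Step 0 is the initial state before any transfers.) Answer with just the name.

Answer: Ivan

Derivation:
Tracking the phone holder through step 6:
After step 0 (start): Mallory
After step 1: Ivan
After step 2: Sybil
After step 3: Mallory
After step 4: Ivan
After step 5: Sybil
After step 6: Ivan

At step 6, the holder is Ivan.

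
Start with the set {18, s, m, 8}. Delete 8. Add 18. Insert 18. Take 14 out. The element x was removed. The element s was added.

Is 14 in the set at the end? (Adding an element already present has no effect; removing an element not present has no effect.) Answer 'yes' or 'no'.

Tracking the set through each operation:
Start: {18, 8, m, s}
Event 1 (remove 8): removed. Set: {18, m, s}
Event 2 (add 18): already present, no change. Set: {18, m, s}
Event 3 (add 18): already present, no change. Set: {18, m, s}
Event 4 (remove 14): not present, no change. Set: {18, m, s}
Event 5 (remove x): not present, no change. Set: {18, m, s}
Event 6 (add s): already present, no change. Set: {18, m, s}

Final set: {18, m, s} (size 3)
14 is NOT in the final set.

Answer: no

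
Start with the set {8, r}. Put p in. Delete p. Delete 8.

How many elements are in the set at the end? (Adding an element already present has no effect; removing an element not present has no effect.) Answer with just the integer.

Tracking the set through each operation:
Start: {8, r}
Event 1 (add p): added. Set: {8, p, r}
Event 2 (remove p): removed. Set: {8, r}
Event 3 (remove 8): removed. Set: {r}

Final set: {r} (size 1)

Answer: 1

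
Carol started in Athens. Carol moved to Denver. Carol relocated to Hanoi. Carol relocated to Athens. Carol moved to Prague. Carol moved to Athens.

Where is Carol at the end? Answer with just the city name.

Tracking Carol's location:
Start: Carol is in Athens.
After move 1: Athens -> Denver. Carol is in Denver.
After move 2: Denver -> Hanoi. Carol is in Hanoi.
After move 3: Hanoi -> Athens. Carol is in Athens.
After move 4: Athens -> Prague. Carol is in Prague.
After move 5: Prague -> Athens. Carol is in Athens.

Answer: Athens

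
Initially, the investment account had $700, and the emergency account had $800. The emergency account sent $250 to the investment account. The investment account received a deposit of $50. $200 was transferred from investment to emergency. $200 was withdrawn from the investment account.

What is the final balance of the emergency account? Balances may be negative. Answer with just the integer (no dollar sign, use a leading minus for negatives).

Answer: 750

Derivation:
Tracking account balances step by step:
Start: investment=700, emergency=800
Event 1 (transfer 250 emergency -> investment): emergency: 800 - 250 = 550, investment: 700 + 250 = 950. Balances: investment=950, emergency=550
Event 2 (deposit 50 to investment): investment: 950 + 50 = 1000. Balances: investment=1000, emergency=550
Event 3 (transfer 200 investment -> emergency): investment: 1000 - 200 = 800, emergency: 550 + 200 = 750. Balances: investment=800, emergency=750
Event 4 (withdraw 200 from investment): investment: 800 - 200 = 600. Balances: investment=600, emergency=750

Final balance of emergency: 750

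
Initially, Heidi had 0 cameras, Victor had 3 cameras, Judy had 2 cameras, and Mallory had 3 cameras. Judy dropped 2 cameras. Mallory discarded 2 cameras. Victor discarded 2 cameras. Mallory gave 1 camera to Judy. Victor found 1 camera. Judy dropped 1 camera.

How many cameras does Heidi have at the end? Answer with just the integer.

Tracking counts step by step:
Start: Heidi=0, Victor=3, Judy=2, Mallory=3
Event 1 (Judy -2): Judy: 2 -> 0. State: Heidi=0, Victor=3, Judy=0, Mallory=3
Event 2 (Mallory -2): Mallory: 3 -> 1. State: Heidi=0, Victor=3, Judy=0, Mallory=1
Event 3 (Victor -2): Victor: 3 -> 1. State: Heidi=0, Victor=1, Judy=0, Mallory=1
Event 4 (Mallory -> Judy, 1): Mallory: 1 -> 0, Judy: 0 -> 1. State: Heidi=0, Victor=1, Judy=1, Mallory=0
Event 5 (Victor +1): Victor: 1 -> 2. State: Heidi=0, Victor=2, Judy=1, Mallory=0
Event 6 (Judy -1): Judy: 1 -> 0. State: Heidi=0, Victor=2, Judy=0, Mallory=0

Heidi's final count: 0

Answer: 0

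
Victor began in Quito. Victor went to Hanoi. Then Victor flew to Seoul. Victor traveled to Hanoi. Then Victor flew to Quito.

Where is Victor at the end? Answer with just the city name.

Answer: Quito

Derivation:
Tracking Victor's location:
Start: Victor is in Quito.
After move 1: Quito -> Hanoi. Victor is in Hanoi.
After move 2: Hanoi -> Seoul. Victor is in Seoul.
After move 3: Seoul -> Hanoi. Victor is in Hanoi.
After move 4: Hanoi -> Quito. Victor is in Quito.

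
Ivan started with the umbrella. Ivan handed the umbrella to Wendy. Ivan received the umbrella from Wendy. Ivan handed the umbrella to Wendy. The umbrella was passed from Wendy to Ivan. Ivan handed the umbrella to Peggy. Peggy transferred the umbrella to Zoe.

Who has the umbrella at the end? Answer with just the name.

Answer: Zoe

Derivation:
Tracking the umbrella through each event:
Start: Ivan has the umbrella.
After event 1: Wendy has the umbrella.
After event 2: Ivan has the umbrella.
After event 3: Wendy has the umbrella.
After event 4: Ivan has the umbrella.
After event 5: Peggy has the umbrella.
After event 6: Zoe has the umbrella.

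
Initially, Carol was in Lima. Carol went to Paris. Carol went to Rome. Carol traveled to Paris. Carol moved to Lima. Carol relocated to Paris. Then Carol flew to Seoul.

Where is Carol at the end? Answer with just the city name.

Answer: Seoul

Derivation:
Tracking Carol's location:
Start: Carol is in Lima.
After move 1: Lima -> Paris. Carol is in Paris.
After move 2: Paris -> Rome. Carol is in Rome.
After move 3: Rome -> Paris. Carol is in Paris.
After move 4: Paris -> Lima. Carol is in Lima.
After move 5: Lima -> Paris. Carol is in Paris.
After move 6: Paris -> Seoul. Carol is in Seoul.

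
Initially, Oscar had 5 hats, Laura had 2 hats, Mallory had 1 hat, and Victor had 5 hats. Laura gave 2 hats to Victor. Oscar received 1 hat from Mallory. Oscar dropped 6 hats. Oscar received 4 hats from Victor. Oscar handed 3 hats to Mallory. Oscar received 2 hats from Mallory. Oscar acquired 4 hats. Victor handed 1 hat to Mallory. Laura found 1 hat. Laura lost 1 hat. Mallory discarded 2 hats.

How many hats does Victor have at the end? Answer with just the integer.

Tracking counts step by step:
Start: Oscar=5, Laura=2, Mallory=1, Victor=5
Event 1 (Laura -> Victor, 2): Laura: 2 -> 0, Victor: 5 -> 7. State: Oscar=5, Laura=0, Mallory=1, Victor=7
Event 2 (Mallory -> Oscar, 1): Mallory: 1 -> 0, Oscar: 5 -> 6. State: Oscar=6, Laura=0, Mallory=0, Victor=7
Event 3 (Oscar -6): Oscar: 6 -> 0. State: Oscar=0, Laura=0, Mallory=0, Victor=7
Event 4 (Victor -> Oscar, 4): Victor: 7 -> 3, Oscar: 0 -> 4. State: Oscar=4, Laura=0, Mallory=0, Victor=3
Event 5 (Oscar -> Mallory, 3): Oscar: 4 -> 1, Mallory: 0 -> 3. State: Oscar=1, Laura=0, Mallory=3, Victor=3
Event 6 (Mallory -> Oscar, 2): Mallory: 3 -> 1, Oscar: 1 -> 3. State: Oscar=3, Laura=0, Mallory=1, Victor=3
Event 7 (Oscar +4): Oscar: 3 -> 7. State: Oscar=7, Laura=0, Mallory=1, Victor=3
Event 8 (Victor -> Mallory, 1): Victor: 3 -> 2, Mallory: 1 -> 2. State: Oscar=7, Laura=0, Mallory=2, Victor=2
Event 9 (Laura +1): Laura: 0 -> 1. State: Oscar=7, Laura=1, Mallory=2, Victor=2
Event 10 (Laura -1): Laura: 1 -> 0. State: Oscar=7, Laura=0, Mallory=2, Victor=2
Event 11 (Mallory -2): Mallory: 2 -> 0. State: Oscar=7, Laura=0, Mallory=0, Victor=2

Victor's final count: 2

Answer: 2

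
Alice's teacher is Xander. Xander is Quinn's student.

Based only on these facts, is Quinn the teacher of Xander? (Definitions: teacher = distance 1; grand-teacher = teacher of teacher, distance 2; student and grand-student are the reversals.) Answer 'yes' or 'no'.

Reconstructing the teacher chain from the given facts:
  Quinn -> Xander -> Alice
(each arrow means 'teacher of the next')
Positions in the chain (0 = top):
  position of Quinn: 0
  position of Xander: 1
  position of Alice: 2

Quinn is at position 0, Xander is at position 1; signed distance (j - i) = 1.
'teacher' requires j - i = 1. Actual distance is 1, so the relation HOLDS.

Answer: yes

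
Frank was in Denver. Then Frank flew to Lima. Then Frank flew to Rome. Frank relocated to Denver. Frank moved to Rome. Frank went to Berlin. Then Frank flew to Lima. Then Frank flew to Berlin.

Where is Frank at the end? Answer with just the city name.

Tracking Frank's location:
Start: Frank is in Denver.
After move 1: Denver -> Lima. Frank is in Lima.
After move 2: Lima -> Rome. Frank is in Rome.
After move 3: Rome -> Denver. Frank is in Denver.
After move 4: Denver -> Rome. Frank is in Rome.
After move 5: Rome -> Berlin. Frank is in Berlin.
After move 6: Berlin -> Lima. Frank is in Lima.
After move 7: Lima -> Berlin. Frank is in Berlin.

Answer: Berlin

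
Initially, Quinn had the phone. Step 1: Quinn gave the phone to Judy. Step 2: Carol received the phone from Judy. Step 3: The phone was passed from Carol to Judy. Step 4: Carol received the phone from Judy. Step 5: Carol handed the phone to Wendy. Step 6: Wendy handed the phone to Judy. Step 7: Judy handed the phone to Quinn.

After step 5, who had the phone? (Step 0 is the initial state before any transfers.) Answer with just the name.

Answer: Wendy

Derivation:
Tracking the phone holder through step 5:
After step 0 (start): Quinn
After step 1: Judy
After step 2: Carol
After step 3: Judy
After step 4: Carol
After step 5: Wendy

At step 5, the holder is Wendy.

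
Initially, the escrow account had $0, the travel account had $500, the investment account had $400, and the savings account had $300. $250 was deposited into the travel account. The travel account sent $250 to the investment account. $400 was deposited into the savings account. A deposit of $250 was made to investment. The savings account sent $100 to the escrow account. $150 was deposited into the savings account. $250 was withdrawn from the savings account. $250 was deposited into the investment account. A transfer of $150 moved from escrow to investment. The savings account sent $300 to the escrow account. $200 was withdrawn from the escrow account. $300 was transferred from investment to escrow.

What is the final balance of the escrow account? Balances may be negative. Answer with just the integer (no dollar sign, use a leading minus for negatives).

Tracking account balances step by step:
Start: escrow=0, travel=500, investment=400, savings=300
Event 1 (deposit 250 to travel): travel: 500 + 250 = 750. Balances: escrow=0, travel=750, investment=400, savings=300
Event 2 (transfer 250 travel -> investment): travel: 750 - 250 = 500, investment: 400 + 250 = 650. Balances: escrow=0, travel=500, investment=650, savings=300
Event 3 (deposit 400 to savings): savings: 300 + 400 = 700. Balances: escrow=0, travel=500, investment=650, savings=700
Event 4 (deposit 250 to investment): investment: 650 + 250 = 900. Balances: escrow=0, travel=500, investment=900, savings=700
Event 5 (transfer 100 savings -> escrow): savings: 700 - 100 = 600, escrow: 0 + 100 = 100. Balances: escrow=100, travel=500, investment=900, savings=600
Event 6 (deposit 150 to savings): savings: 600 + 150 = 750. Balances: escrow=100, travel=500, investment=900, savings=750
Event 7 (withdraw 250 from savings): savings: 750 - 250 = 500. Balances: escrow=100, travel=500, investment=900, savings=500
Event 8 (deposit 250 to investment): investment: 900 + 250 = 1150. Balances: escrow=100, travel=500, investment=1150, savings=500
Event 9 (transfer 150 escrow -> investment): escrow: 100 - 150 = -50, investment: 1150 + 150 = 1300. Balances: escrow=-50, travel=500, investment=1300, savings=500
Event 10 (transfer 300 savings -> escrow): savings: 500 - 300 = 200, escrow: -50 + 300 = 250. Balances: escrow=250, travel=500, investment=1300, savings=200
Event 11 (withdraw 200 from escrow): escrow: 250 - 200 = 50. Balances: escrow=50, travel=500, investment=1300, savings=200
Event 12 (transfer 300 investment -> escrow): investment: 1300 - 300 = 1000, escrow: 50 + 300 = 350. Balances: escrow=350, travel=500, investment=1000, savings=200

Final balance of escrow: 350

Answer: 350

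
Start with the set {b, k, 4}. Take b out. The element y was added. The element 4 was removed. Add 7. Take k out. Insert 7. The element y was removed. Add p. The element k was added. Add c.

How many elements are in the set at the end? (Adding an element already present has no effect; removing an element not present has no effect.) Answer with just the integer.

Answer: 4

Derivation:
Tracking the set through each operation:
Start: {4, b, k}
Event 1 (remove b): removed. Set: {4, k}
Event 2 (add y): added. Set: {4, k, y}
Event 3 (remove 4): removed. Set: {k, y}
Event 4 (add 7): added. Set: {7, k, y}
Event 5 (remove k): removed. Set: {7, y}
Event 6 (add 7): already present, no change. Set: {7, y}
Event 7 (remove y): removed. Set: {7}
Event 8 (add p): added. Set: {7, p}
Event 9 (add k): added. Set: {7, k, p}
Event 10 (add c): added. Set: {7, c, k, p}

Final set: {7, c, k, p} (size 4)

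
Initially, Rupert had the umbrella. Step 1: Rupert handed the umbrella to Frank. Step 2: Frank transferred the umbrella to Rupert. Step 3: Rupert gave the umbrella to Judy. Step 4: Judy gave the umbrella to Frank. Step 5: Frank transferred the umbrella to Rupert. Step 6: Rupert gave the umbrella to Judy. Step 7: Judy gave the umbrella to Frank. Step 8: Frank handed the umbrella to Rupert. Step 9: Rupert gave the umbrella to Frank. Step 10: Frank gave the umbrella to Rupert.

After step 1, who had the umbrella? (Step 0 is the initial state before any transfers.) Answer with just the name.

Tracking the umbrella holder through step 1:
After step 0 (start): Rupert
After step 1: Frank

At step 1, the holder is Frank.

Answer: Frank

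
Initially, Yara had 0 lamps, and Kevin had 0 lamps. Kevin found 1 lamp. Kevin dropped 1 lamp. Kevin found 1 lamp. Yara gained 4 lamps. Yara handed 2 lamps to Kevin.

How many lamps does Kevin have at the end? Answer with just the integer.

Tracking counts step by step:
Start: Yara=0, Kevin=0
Event 1 (Kevin +1): Kevin: 0 -> 1. State: Yara=0, Kevin=1
Event 2 (Kevin -1): Kevin: 1 -> 0. State: Yara=0, Kevin=0
Event 3 (Kevin +1): Kevin: 0 -> 1. State: Yara=0, Kevin=1
Event 4 (Yara +4): Yara: 0 -> 4. State: Yara=4, Kevin=1
Event 5 (Yara -> Kevin, 2): Yara: 4 -> 2, Kevin: 1 -> 3. State: Yara=2, Kevin=3

Kevin's final count: 3

Answer: 3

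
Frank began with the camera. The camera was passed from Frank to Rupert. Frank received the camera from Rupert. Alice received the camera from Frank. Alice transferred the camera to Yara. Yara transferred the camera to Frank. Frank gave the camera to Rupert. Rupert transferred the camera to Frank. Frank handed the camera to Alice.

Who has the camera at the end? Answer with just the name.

Tracking the camera through each event:
Start: Frank has the camera.
After event 1: Rupert has the camera.
After event 2: Frank has the camera.
After event 3: Alice has the camera.
After event 4: Yara has the camera.
After event 5: Frank has the camera.
After event 6: Rupert has the camera.
After event 7: Frank has the camera.
After event 8: Alice has the camera.

Answer: Alice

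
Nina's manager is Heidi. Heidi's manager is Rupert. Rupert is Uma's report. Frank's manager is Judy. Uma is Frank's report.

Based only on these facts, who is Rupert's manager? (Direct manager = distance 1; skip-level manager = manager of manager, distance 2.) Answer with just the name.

Answer: Uma

Derivation:
Reconstructing the manager chain from the given facts:
  Judy -> Frank -> Uma -> Rupert -> Heidi -> Nina
(each arrow means 'manager of the next')
Positions in the chain (0 = top):
  position of Judy: 0
  position of Frank: 1
  position of Uma: 2
  position of Rupert: 3
  position of Heidi: 4
  position of Nina: 5

Rupert is at position 3; the manager is 1 step up the chain, i.e. position 2: Uma.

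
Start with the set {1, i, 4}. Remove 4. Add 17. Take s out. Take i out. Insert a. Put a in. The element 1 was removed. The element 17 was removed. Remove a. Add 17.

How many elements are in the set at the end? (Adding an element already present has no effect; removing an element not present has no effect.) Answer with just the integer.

Tracking the set through each operation:
Start: {1, 4, i}
Event 1 (remove 4): removed. Set: {1, i}
Event 2 (add 17): added. Set: {1, 17, i}
Event 3 (remove s): not present, no change. Set: {1, 17, i}
Event 4 (remove i): removed. Set: {1, 17}
Event 5 (add a): added. Set: {1, 17, a}
Event 6 (add a): already present, no change. Set: {1, 17, a}
Event 7 (remove 1): removed. Set: {17, a}
Event 8 (remove 17): removed. Set: {a}
Event 9 (remove a): removed. Set: {}
Event 10 (add 17): added. Set: {17}

Final set: {17} (size 1)

Answer: 1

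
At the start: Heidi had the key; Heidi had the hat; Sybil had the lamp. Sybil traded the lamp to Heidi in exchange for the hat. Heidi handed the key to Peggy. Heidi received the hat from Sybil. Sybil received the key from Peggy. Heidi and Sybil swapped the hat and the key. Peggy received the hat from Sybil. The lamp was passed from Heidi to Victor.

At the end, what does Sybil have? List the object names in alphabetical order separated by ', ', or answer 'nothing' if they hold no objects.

Answer: nothing

Derivation:
Tracking all object holders:
Start: key:Heidi, hat:Heidi, lamp:Sybil
Event 1 (swap lamp<->hat: now lamp:Heidi, hat:Sybil). State: key:Heidi, hat:Sybil, lamp:Heidi
Event 2 (give key: Heidi -> Peggy). State: key:Peggy, hat:Sybil, lamp:Heidi
Event 3 (give hat: Sybil -> Heidi). State: key:Peggy, hat:Heidi, lamp:Heidi
Event 4 (give key: Peggy -> Sybil). State: key:Sybil, hat:Heidi, lamp:Heidi
Event 5 (swap hat<->key: now hat:Sybil, key:Heidi). State: key:Heidi, hat:Sybil, lamp:Heidi
Event 6 (give hat: Sybil -> Peggy). State: key:Heidi, hat:Peggy, lamp:Heidi
Event 7 (give lamp: Heidi -> Victor). State: key:Heidi, hat:Peggy, lamp:Victor

Final state: key:Heidi, hat:Peggy, lamp:Victor
Sybil holds: (nothing).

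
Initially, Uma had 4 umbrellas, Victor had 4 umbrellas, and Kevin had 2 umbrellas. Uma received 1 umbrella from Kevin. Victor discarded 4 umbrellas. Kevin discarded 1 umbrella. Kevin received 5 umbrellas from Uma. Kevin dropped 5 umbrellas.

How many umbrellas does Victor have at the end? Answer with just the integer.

Tracking counts step by step:
Start: Uma=4, Victor=4, Kevin=2
Event 1 (Kevin -> Uma, 1): Kevin: 2 -> 1, Uma: 4 -> 5. State: Uma=5, Victor=4, Kevin=1
Event 2 (Victor -4): Victor: 4 -> 0. State: Uma=5, Victor=0, Kevin=1
Event 3 (Kevin -1): Kevin: 1 -> 0. State: Uma=5, Victor=0, Kevin=0
Event 4 (Uma -> Kevin, 5): Uma: 5 -> 0, Kevin: 0 -> 5. State: Uma=0, Victor=0, Kevin=5
Event 5 (Kevin -5): Kevin: 5 -> 0. State: Uma=0, Victor=0, Kevin=0

Victor's final count: 0

Answer: 0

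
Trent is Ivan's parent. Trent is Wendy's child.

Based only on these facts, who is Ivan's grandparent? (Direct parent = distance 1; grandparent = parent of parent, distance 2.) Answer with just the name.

Answer: Wendy

Derivation:
Reconstructing the parent chain from the given facts:
  Wendy -> Trent -> Ivan
(each arrow means 'parent of the next')
Positions in the chain (0 = top):
  position of Wendy: 0
  position of Trent: 1
  position of Ivan: 2

Ivan is at position 2; the grandparent is 2 steps up the chain, i.e. position 0: Wendy.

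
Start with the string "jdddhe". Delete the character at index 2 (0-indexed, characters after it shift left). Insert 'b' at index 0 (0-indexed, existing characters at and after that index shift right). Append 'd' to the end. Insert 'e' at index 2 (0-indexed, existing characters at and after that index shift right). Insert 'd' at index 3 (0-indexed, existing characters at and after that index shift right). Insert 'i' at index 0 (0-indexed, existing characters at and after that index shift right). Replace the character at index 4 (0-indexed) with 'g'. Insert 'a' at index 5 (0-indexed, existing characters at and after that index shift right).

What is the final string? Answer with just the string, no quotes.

Answer: ibjegaddhed

Derivation:
Applying each edit step by step:
Start: "jdddhe"
Op 1 (delete idx 2 = 'd'): "jdddhe" -> "jddhe"
Op 2 (insert 'b' at idx 0): "jddhe" -> "bjddhe"
Op 3 (append 'd'): "bjddhe" -> "bjddhed"
Op 4 (insert 'e' at idx 2): "bjddhed" -> "bjeddhed"
Op 5 (insert 'd' at idx 3): "bjeddhed" -> "bjedddhed"
Op 6 (insert 'i' at idx 0): "bjedddhed" -> "ibjedddhed"
Op 7 (replace idx 4: 'd' -> 'g'): "ibjedddhed" -> "ibjegddhed"
Op 8 (insert 'a' at idx 5): "ibjegddhed" -> "ibjegaddhed"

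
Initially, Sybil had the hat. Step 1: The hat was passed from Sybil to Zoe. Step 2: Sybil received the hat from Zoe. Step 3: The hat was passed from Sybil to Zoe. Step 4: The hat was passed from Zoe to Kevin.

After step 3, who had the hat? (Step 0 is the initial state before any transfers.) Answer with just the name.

Tracking the hat holder through step 3:
After step 0 (start): Sybil
After step 1: Zoe
After step 2: Sybil
After step 3: Zoe

At step 3, the holder is Zoe.

Answer: Zoe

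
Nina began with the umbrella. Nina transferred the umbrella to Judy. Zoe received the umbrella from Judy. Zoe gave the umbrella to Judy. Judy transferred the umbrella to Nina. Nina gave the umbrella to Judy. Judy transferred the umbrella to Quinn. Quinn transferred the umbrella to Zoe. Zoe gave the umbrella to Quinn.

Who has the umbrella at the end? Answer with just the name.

Answer: Quinn

Derivation:
Tracking the umbrella through each event:
Start: Nina has the umbrella.
After event 1: Judy has the umbrella.
After event 2: Zoe has the umbrella.
After event 3: Judy has the umbrella.
After event 4: Nina has the umbrella.
After event 5: Judy has the umbrella.
After event 6: Quinn has the umbrella.
After event 7: Zoe has the umbrella.
After event 8: Quinn has the umbrella.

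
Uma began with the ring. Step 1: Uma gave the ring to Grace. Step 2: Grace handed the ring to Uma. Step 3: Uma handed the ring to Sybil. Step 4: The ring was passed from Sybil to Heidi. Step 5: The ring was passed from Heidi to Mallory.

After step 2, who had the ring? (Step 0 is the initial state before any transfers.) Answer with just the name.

Tracking the ring holder through step 2:
After step 0 (start): Uma
After step 1: Grace
After step 2: Uma

At step 2, the holder is Uma.

Answer: Uma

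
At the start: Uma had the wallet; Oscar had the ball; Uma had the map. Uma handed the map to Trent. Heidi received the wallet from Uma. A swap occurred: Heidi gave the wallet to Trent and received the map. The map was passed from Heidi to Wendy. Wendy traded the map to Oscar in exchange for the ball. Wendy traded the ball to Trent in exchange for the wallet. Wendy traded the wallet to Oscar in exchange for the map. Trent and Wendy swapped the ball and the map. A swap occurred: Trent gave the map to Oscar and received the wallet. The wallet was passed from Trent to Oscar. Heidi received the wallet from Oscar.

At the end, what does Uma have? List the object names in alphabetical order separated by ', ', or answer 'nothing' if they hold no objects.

Tracking all object holders:
Start: wallet:Uma, ball:Oscar, map:Uma
Event 1 (give map: Uma -> Trent). State: wallet:Uma, ball:Oscar, map:Trent
Event 2 (give wallet: Uma -> Heidi). State: wallet:Heidi, ball:Oscar, map:Trent
Event 3 (swap wallet<->map: now wallet:Trent, map:Heidi). State: wallet:Trent, ball:Oscar, map:Heidi
Event 4 (give map: Heidi -> Wendy). State: wallet:Trent, ball:Oscar, map:Wendy
Event 5 (swap map<->ball: now map:Oscar, ball:Wendy). State: wallet:Trent, ball:Wendy, map:Oscar
Event 6 (swap ball<->wallet: now ball:Trent, wallet:Wendy). State: wallet:Wendy, ball:Trent, map:Oscar
Event 7 (swap wallet<->map: now wallet:Oscar, map:Wendy). State: wallet:Oscar, ball:Trent, map:Wendy
Event 8 (swap ball<->map: now ball:Wendy, map:Trent). State: wallet:Oscar, ball:Wendy, map:Trent
Event 9 (swap map<->wallet: now map:Oscar, wallet:Trent). State: wallet:Trent, ball:Wendy, map:Oscar
Event 10 (give wallet: Trent -> Oscar). State: wallet:Oscar, ball:Wendy, map:Oscar
Event 11 (give wallet: Oscar -> Heidi). State: wallet:Heidi, ball:Wendy, map:Oscar

Final state: wallet:Heidi, ball:Wendy, map:Oscar
Uma holds: (nothing).

Answer: nothing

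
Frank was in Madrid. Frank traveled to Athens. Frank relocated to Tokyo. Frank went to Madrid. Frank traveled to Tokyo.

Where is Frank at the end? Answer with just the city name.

Tracking Frank's location:
Start: Frank is in Madrid.
After move 1: Madrid -> Athens. Frank is in Athens.
After move 2: Athens -> Tokyo. Frank is in Tokyo.
After move 3: Tokyo -> Madrid. Frank is in Madrid.
After move 4: Madrid -> Tokyo. Frank is in Tokyo.

Answer: Tokyo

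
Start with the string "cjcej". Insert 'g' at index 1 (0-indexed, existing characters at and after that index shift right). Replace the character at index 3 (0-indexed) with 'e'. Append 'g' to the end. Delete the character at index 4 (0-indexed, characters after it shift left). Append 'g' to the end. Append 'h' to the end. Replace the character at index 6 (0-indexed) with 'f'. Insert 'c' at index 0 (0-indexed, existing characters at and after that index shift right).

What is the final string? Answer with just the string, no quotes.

Applying each edit step by step:
Start: "cjcej"
Op 1 (insert 'g' at idx 1): "cjcej" -> "cgjcej"
Op 2 (replace idx 3: 'c' -> 'e'): "cgjcej" -> "cgjeej"
Op 3 (append 'g'): "cgjeej" -> "cgjeejg"
Op 4 (delete idx 4 = 'e'): "cgjeejg" -> "cgjejg"
Op 5 (append 'g'): "cgjejg" -> "cgjejgg"
Op 6 (append 'h'): "cgjejgg" -> "cgjejggh"
Op 7 (replace idx 6: 'g' -> 'f'): "cgjejggh" -> "cgjejgfh"
Op 8 (insert 'c' at idx 0): "cgjejgfh" -> "ccgjejgfh"

Answer: ccgjejgfh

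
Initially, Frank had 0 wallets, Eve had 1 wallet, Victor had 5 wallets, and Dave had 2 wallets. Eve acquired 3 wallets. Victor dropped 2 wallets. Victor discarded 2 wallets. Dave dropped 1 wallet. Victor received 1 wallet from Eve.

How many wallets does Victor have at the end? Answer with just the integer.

Answer: 2

Derivation:
Tracking counts step by step:
Start: Frank=0, Eve=1, Victor=5, Dave=2
Event 1 (Eve +3): Eve: 1 -> 4. State: Frank=0, Eve=4, Victor=5, Dave=2
Event 2 (Victor -2): Victor: 5 -> 3. State: Frank=0, Eve=4, Victor=3, Dave=2
Event 3 (Victor -2): Victor: 3 -> 1. State: Frank=0, Eve=4, Victor=1, Dave=2
Event 4 (Dave -1): Dave: 2 -> 1. State: Frank=0, Eve=4, Victor=1, Dave=1
Event 5 (Eve -> Victor, 1): Eve: 4 -> 3, Victor: 1 -> 2. State: Frank=0, Eve=3, Victor=2, Dave=1

Victor's final count: 2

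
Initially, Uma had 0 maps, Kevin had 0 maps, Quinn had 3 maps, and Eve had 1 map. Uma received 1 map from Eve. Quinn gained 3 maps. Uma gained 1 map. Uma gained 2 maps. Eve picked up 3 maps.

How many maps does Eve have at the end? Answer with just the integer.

Answer: 3

Derivation:
Tracking counts step by step:
Start: Uma=0, Kevin=0, Quinn=3, Eve=1
Event 1 (Eve -> Uma, 1): Eve: 1 -> 0, Uma: 0 -> 1. State: Uma=1, Kevin=0, Quinn=3, Eve=0
Event 2 (Quinn +3): Quinn: 3 -> 6. State: Uma=1, Kevin=0, Quinn=6, Eve=0
Event 3 (Uma +1): Uma: 1 -> 2. State: Uma=2, Kevin=0, Quinn=6, Eve=0
Event 4 (Uma +2): Uma: 2 -> 4. State: Uma=4, Kevin=0, Quinn=6, Eve=0
Event 5 (Eve +3): Eve: 0 -> 3. State: Uma=4, Kevin=0, Quinn=6, Eve=3

Eve's final count: 3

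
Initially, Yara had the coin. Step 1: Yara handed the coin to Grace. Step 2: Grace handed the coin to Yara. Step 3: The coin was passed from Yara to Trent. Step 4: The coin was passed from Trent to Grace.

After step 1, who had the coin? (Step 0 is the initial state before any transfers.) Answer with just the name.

Tracking the coin holder through step 1:
After step 0 (start): Yara
After step 1: Grace

At step 1, the holder is Grace.

Answer: Grace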